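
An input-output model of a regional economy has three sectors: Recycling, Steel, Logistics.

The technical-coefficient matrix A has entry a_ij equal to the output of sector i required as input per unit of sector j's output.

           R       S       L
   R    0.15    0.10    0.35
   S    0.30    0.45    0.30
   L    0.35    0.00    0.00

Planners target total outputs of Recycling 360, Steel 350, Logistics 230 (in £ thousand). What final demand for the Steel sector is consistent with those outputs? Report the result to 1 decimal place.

d_S = 15.5

I − A =
  [   0.85    -0.10    -0.35]
  [  -0.30     0.55    -0.30]
  [  -0.35     0.00     1.00]
d = (I − A) x:
  d_R = (+0.85)·360 + (-0.10)·350 + (-0.35)·230 = 190.5
  d_S = (-0.30)·360 + (+0.55)·350 + (-0.30)·230 = 15.5
  d_L = (-0.35)·360 + (+0.00)·350 + (+1.00)·230 = 104.0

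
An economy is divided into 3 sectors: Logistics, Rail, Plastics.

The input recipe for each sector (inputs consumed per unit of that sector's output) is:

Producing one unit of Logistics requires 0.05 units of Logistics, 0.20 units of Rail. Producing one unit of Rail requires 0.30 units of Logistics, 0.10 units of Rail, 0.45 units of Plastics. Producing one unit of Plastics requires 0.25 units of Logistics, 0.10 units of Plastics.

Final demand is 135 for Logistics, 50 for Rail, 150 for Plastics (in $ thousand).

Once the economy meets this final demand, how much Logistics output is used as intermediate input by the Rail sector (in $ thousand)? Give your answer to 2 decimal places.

z_12 = 32.27

I − A =
  [   0.95    -0.30    -0.25]
  [  -0.20     0.90     0.00]
  [   0.00    -0.45     0.90]
Cofactors of I−A, C_ij = (−1)^(i+j)·(minor ij) (rows/columns in the sector order above):
  C_11 = (0.90)(0.90) − (0.00)(-0.45) = 0.8100
  C_12 = −[(-0.20)(0.90) − (0.00)(0.00)] = 0.1800
  C_13 = (-0.20)(-0.45) − (0.90)(0.00) = 0.0900
  C_21 = −[(-0.30)(0.90) − (-0.25)(-0.45)] = 0.3825
  C_22 = (0.95)(0.90) − (-0.25)(0.00) = 0.8550
  C_23 = −[(0.95)(-0.45) − (-0.30)(0.00)] = 0.4275
  C_31 = (-0.30)(0.00) − (-0.25)(0.90) = 0.2250
  C_32 = −[(0.95)(0.00) − (-0.25)(-0.20)] = 0.0500
  C_33 = (0.95)(0.90) − (-0.30)(-0.20) = 0.7950
det(I−A) = Σ_j (I−A)_1j·C_1j = (0.95)(0.8100) + (-0.30)(0.1800) + (-0.25)(0.0900) = 0.6930
adj(I−A) = Cᵀ =
  [ 0.8100   0.3825   0.2250]
  [ 0.1800   0.8550   0.0500]
  [ 0.0900   0.4275   0.7950]
(I − A)⁻¹ = adj(I−A) / det(I−A) ≈
  [   1.1688     0.5519     0.3247]
  [   0.2597     1.2338     0.0722]
  [   0.1299     0.6169     1.1472]
First solve x = (I − A)⁻¹ d = adj(I−A)·d / det(I−A); in particular x_2 = (0.1800·135 + 0.8550·50 + 0.0500·150) / 0.6930 = 74.55 / 0.6930 ≈ 107.5758.
Intermediate flow from 1 to 2: z_12 = a_12 · x_2 = 0.30 × 74.55 / 0.6930 = 22.365 / 0.6930 ≈ 32.27.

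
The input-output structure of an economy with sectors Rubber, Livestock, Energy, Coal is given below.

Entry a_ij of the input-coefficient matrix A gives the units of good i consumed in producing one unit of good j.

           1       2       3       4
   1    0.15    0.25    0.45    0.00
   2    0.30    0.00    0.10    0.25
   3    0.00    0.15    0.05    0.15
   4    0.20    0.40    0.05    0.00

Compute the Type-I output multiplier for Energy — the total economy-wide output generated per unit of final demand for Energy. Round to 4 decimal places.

I − A =
  [   0.85    -0.25    -0.45     0.00]
  [  -0.30     1.00    -0.10    -0.25]
  [   0.00    -0.15     0.95    -0.15]
  [  -0.20    -0.40    -0.05     1.00]
Compute the cofactors C_ij = (−1)^(i+j)·(3×3 minor ij) of I−A; the adjugate is their transpose:
adj(I−A) = Cᵀ =
  [ 0.824625   0.330125   0.433125   0.147500]
  [ 0.333250   0.787625   0.253125   0.234875]
  [ 0.100500   0.186000   0.677500   0.148125]
  [ 0.303250   0.390375   0.221750   0.703250]
det(I−A) = Σ_j (I−A)_1j·C_1j = (0.85)(0.824625) + (-0.25)(0.333250) + (-0.45)(0.100500) + (0.00)(0.303250) = 0.57239375
(I − A)⁻¹ = adj(I−A) / det(I−A) ≈
  [   1.44066     0.57674     0.75669     0.25769]
  [   0.58220     1.37602     0.44222     0.41034]
  [   0.17558     0.32495     1.18363     0.25878]
  [   0.52979     0.68200     0.38741     1.22861]
The output multiplier for sector j is the column-j sum of the Leontief inverse (I − A)⁻¹ = adj(I−A) / det(I−A).
Column 3 of adj(I−A): (0.433125, 0.253125, 0.677500, 0.221750); det(I−A) = 0.57239375.
m_3 = (0.433125 + 0.253125 + 0.677500 + 0.221750) / 0.57239375 = 1.5855 / 0.57239375 ≈ 2.7699.

m_3 = 2.7699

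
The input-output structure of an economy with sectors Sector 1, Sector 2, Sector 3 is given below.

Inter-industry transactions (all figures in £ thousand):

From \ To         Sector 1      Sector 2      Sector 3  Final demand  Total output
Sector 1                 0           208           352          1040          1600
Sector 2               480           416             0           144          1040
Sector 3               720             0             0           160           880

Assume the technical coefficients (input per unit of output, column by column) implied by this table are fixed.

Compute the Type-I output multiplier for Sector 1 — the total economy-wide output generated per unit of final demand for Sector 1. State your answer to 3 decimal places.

Technical coefficients a_ij = z_ij / X_j:
  a_11 = 0/1600 = 0.00, a_21 = 480/1600 = 0.30, a_31 = 720/1600 = 0.45
  a_12 = 208/1040 = 0.20, a_22 = 416/1040 = 0.40, a_32 = 0/1040 = 0.00
  a_13 = 352/880 = 0.40, a_23 = 0/880 = 0.00, a_33 = 0/880 = 0.00
I − A =
  [   1.00    -0.20    -0.40]
  [  -0.30     0.60     0.00]
  [  -0.45     0.00     1.00]
Cofactors of I−A, C_ij = (−1)^(i+j)·(minor ij) (rows/columns in the sector order above):
  C_11 = (0.60)(1.00) − (0.00)(0.00) = 0.6000
  C_12 = −[(-0.30)(1.00) − (0.00)(-0.45)] = 0.3000
  C_13 = (-0.30)(0.00) − (0.60)(-0.45) = 0.2700
  C_21 = −[(-0.20)(1.00) − (-0.40)(0.00)] = 0.2000
  C_22 = (1.00)(1.00) − (-0.40)(-0.45) = 0.8200
  C_23 = −[(1.00)(0.00) − (-0.20)(-0.45)] = 0.0900
  C_31 = (-0.20)(0.00) − (-0.40)(0.60) = 0.2400
  C_32 = −[(1.00)(0.00) − (-0.40)(-0.30)] = 0.1200
  C_33 = (1.00)(0.60) − (-0.20)(-0.30) = 0.5400
det(I−A) = Σ_j (I−A)_1j·C_1j = (1.00)(0.6000) + (-0.20)(0.3000) + (-0.40)(0.2700) = 0.4320
adj(I−A) = Cᵀ =
  [ 0.6000   0.2000   0.2400]
  [ 0.3000   0.8200   0.1200]
  [ 0.2700   0.0900   0.5400]
(I − A)⁻¹ = adj(I−A) / det(I−A) ≈
  [   1.3889     0.4630     0.5556]
  [   0.6944     1.8981     0.2778]
  [   0.6250     0.2083     1.2500]
The output multiplier for sector j is the column-j sum of the Leontief inverse (I − A)⁻¹ = adj(I−A) / det(I−A).
Column 1 of adj(I−A): (0.6000, 0.3000, 0.2700); det(I−A) = 0.4320.
m_1 = (0.6000 + 0.3000 + 0.2700) / 0.4320 = 1.17 / 0.4320 ≈ 2.708.

m_1 = 2.708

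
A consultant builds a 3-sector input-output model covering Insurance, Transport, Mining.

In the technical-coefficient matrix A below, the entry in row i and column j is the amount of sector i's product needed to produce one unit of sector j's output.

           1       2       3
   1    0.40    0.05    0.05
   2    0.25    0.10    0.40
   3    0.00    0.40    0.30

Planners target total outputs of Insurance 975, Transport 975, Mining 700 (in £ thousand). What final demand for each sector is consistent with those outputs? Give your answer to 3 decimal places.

I − A =
  [   0.60    -0.05    -0.05]
  [  -0.25     0.90    -0.40]
  [   0.00    -0.40     0.70]
d = (I − A) x:
  d_1 = (+0.60)·975 + (-0.05)·975 + (-0.05)·700 = 501.250
  d_2 = (-0.25)·975 + (+0.90)·975 + (-0.40)·700 = 353.750
  d_3 = (+0.00)·975 + (-0.40)·975 + (+0.70)·700 = 100.000

d_1 = 501.250, d_2 = 353.750, d_3 = 100.000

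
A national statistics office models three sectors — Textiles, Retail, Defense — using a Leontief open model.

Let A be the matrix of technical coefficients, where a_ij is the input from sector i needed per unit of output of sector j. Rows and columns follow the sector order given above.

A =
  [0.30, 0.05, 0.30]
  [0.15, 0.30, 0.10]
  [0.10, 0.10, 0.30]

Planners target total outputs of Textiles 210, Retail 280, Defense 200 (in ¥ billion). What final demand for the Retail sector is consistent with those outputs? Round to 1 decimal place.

d_2 = 144.5

I − A =
  [   0.70    -0.05    -0.30]
  [  -0.15     0.70    -0.10]
  [  -0.10    -0.10     0.70]
d = (I − A) x:
  d_1 = (+0.70)·210 + (-0.05)·280 + (-0.30)·200 = 73.0
  d_2 = (-0.15)·210 + (+0.70)·280 + (-0.10)·200 = 144.5
  d_3 = (-0.10)·210 + (-0.10)·280 + (+0.70)·200 = 91.0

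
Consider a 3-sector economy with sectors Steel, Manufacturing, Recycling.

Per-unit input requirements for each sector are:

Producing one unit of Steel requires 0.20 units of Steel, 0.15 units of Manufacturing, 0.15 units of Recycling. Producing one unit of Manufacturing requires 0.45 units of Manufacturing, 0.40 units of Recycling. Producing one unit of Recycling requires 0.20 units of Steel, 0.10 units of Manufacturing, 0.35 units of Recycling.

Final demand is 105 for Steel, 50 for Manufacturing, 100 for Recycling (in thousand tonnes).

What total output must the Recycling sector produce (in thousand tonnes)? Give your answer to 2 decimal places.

I − A =
  [   0.80     0.00    -0.20]
  [  -0.15     0.55    -0.10]
  [  -0.15    -0.40     0.65]
Cofactors of I−A, C_ij = (−1)^(i+j)·(minor ij) (rows/columns in the sector order above):
  C_11 = (0.55)(0.65) − (-0.10)(-0.40) = 0.3175
  C_12 = −[(-0.15)(0.65) − (-0.10)(-0.15)] = 0.1125
  C_13 = (-0.15)(-0.40) − (0.55)(-0.15) = 0.1425
  C_21 = −[(0.00)(0.65) − (-0.20)(-0.40)] = 0.0800
  C_22 = (0.80)(0.65) − (-0.20)(-0.15) = 0.4900
  C_23 = −[(0.80)(-0.40) − (0.00)(-0.15)] = 0.3200
  C_31 = (0.00)(-0.10) − (-0.20)(0.55) = 0.1100
  C_32 = −[(0.80)(-0.10) − (-0.20)(-0.15)] = 0.1100
  C_33 = (0.80)(0.55) − (0.00)(-0.15) = 0.4400
det(I−A) = Σ_j (I−A)_1j·C_1j = (0.80)(0.3175) + (0.00)(0.1125) + (-0.20)(0.1425) = 0.2255
adj(I−A) = Cᵀ =
  [ 0.3175   0.0800   0.1100]
  [ 0.1125   0.4900   0.1100]
  [ 0.1425   0.3200   0.4400]
(I − A)⁻¹ = adj(I−A) / det(I−A) ≈
  [   1.4080     0.3548     0.4878]
  [   0.4989     2.1729     0.4878]
  [   0.6319     1.4191     1.9512]
x = (I − A)⁻¹ d = adj(I−A)·d / det(I−A), with det(I−A) = 0.2255:
  x_1 = (0.3175·105 + 0.0800·50 + 0.1100·100) / 0.2255 = 48.3375 / 0.2255 ≈ 214.36
  x_2 = (0.1125·105 + 0.4900·50 + 0.1100·100) / 0.2255 = 47.3125 / 0.2255 ≈ 209.81
  x_3 = (0.1425·105 + 0.3200·50 + 0.4400·100) / 0.2255 = 74.9625 / 0.2255 ≈ 332.43

x_3 = 332.43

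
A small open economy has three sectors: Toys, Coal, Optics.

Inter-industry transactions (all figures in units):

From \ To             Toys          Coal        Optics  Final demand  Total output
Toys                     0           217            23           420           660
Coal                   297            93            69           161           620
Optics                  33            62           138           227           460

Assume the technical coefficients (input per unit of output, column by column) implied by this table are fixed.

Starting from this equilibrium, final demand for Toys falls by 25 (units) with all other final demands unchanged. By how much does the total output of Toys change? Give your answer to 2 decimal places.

Technical coefficients a_ij = z_ij / X_j:
  a_11 = 0/660 = 0.00, a_21 = 297/660 = 0.45, a_31 = 33/660 = 0.05
  a_12 = 217/620 = 0.35, a_22 = 93/620 = 0.15, a_32 = 62/620 = 0.10
  a_13 = 23/460 = 0.05, a_23 = 69/460 = 0.15, a_33 = 138/460 = 0.30
I − A =
  [   1.00    -0.35    -0.05]
  [  -0.45     0.85    -0.15]
  [  -0.05    -0.10     0.70]
Cofactors of I−A, C_ij = (−1)^(i+j)·(minor ij) (rows/columns in the sector order above):
  C_11 = (0.85)(0.70) − (-0.15)(-0.10) = 0.5800
  C_12 = −[(-0.45)(0.70) − (-0.15)(-0.05)] = 0.3225
  C_13 = (-0.45)(-0.10) − (0.85)(-0.05) = 0.0875
  C_21 = −[(-0.35)(0.70) − (-0.05)(-0.10)] = 0.2500
  C_22 = (1.00)(0.70) − (-0.05)(-0.05) = 0.6975
  C_23 = −[(1.00)(-0.10) − (-0.35)(-0.05)] = 0.1175
  C_31 = (-0.35)(-0.15) − (-0.05)(0.85) = 0.0950
  C_32 = −[(1.00)(-0.15) − (-0.05)(-0.45)] = 0.1725
  C_33 = (1.00)(0.85) − (-0.35)(-0.45) = 0.6925
det(I−A) = Σ_j (I−A)_1j·C_1j = (1.00)(0.5800) + (-0.35)(0.3225) + (-0.05)(0.0875) = 0.46275
adj(I−A) = Cᵀ =
  [ 0.5800   0.2500   0.0950]
  [ 0.3225   0.6975   0.1725]
  [ 0.0875   0.1175   0.6925]
(I − A)⁻¹ = adj(I−A) / det(I−A) ≈
  [   1.2534     0.5402     0.2053]
  [   0.6969     1.5073     0.3728]
  [   0.1891     0.2539     1.4965]
Δx = (I − A)⁻¹ Δd with Δd having -25 in the Toys component and 0 elsewhere.
So Δx_1 = L_11 · (-25), where L_11 = adj(I−A)_11 / det(I−A) = 0.5800 / 0.46275.
Δx_1 = 0.5800 × (-25) / 0.46275 = -14.50 / 0.46275 ≈ -31.33.

Δx_1 = -31.33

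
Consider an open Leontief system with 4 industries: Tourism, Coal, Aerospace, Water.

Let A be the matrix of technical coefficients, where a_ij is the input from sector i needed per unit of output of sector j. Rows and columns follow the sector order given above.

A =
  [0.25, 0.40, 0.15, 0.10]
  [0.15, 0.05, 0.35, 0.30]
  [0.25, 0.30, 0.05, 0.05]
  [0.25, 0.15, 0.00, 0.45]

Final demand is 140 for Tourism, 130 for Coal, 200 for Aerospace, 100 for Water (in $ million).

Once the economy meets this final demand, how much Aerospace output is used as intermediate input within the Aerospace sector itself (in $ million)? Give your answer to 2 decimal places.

I − A =
  [   0.75    -0.40    -0.15    -0.10]
  [  -0.15     0.95    -0.35    -0.30]
  [  -0.25    -0.30     0.95    -0.05]
  [  -0.25    -0.15     0.00     0.55]
Compute the cofactors C_ij = (−1)^(i+j)·(3×3 minor ij) of I−A; the adjugate is their transpose:
adj(I−A) = Cᵀ =
  [ 0.393250   0.249125   0.153875   0.221375]
  [ 0.202125   0.345625   0.159250   0.239750]
  [ 0.179625   0.185625   0.269125   0.158375]
  [ 0.233875   0.207500   0.113375   0.463750]
det(I−A) = Σ_j (I−A)_1j·C_1j = (0.75)(0.393250) + (-0.40)(0.202125) + (-0.15)(0.179625) + (-0.10)(0.233875) = 0.16375625
(I − A)⁻¹ = adj(I−A) / det(I−A) ≈
  [   2.4014     1.5213     0.9397     1.3519]
  [   1.2343     2.1106     0.9725     1.4641]
  [   1.0969     1.1335     1.6434     0.9671]
  [   1.4282     1.2671     0.6923     2.8320]
First solve x = (I − A)⁻¹ d = adj(I−A)·d / det(I−A); in particular x_3 = (0.179625·140 + 0.185625·130 + 0.269125·200 + 0.158375·100) / 0.16375625 = 118.94125 / 0.16375625 ≈ 726.3311.
Intermediate flow from 3 to 3: z_33 = a_33 · x_3 = 0.05 × 118.94125 / 0.16375625 = 5.9470625 / 0.16375625 ≈ 36.32.

z_33 = 36.32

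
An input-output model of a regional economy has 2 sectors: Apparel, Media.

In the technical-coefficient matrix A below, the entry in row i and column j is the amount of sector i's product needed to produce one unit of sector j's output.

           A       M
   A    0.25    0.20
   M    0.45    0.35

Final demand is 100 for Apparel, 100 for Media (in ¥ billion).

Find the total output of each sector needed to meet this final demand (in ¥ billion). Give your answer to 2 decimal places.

I − A =
  [   0.75    -0.20]
  [  -0.45     0.65]
det(I−A) = (0.75)(0.65) − (-0.20)(-0.45) = 0.3975
adj(I−A) = [[0.65, 0.20], [0.45, 0.75]]
(I − A)⁻¹ = adj(I−A) / det(I−A) ≈
  [   1.6352     0.5031]
  [   1.1321     1.8868]
x = (I − A)⁻¹ d = adj(I−A)·d / det(I−A), with det(I−A) = 0.3975:
  x_A = (0.65·100 + 0.20·100) / 0.3975 = 85.00 / 0.3975 ≈ 213.84
  x_M = (0.45·100 + 0.75·100) / 0.3975 = 120.00 / 0.3975 ≈ 301.89

x_A = 213.84, x_M = 301.89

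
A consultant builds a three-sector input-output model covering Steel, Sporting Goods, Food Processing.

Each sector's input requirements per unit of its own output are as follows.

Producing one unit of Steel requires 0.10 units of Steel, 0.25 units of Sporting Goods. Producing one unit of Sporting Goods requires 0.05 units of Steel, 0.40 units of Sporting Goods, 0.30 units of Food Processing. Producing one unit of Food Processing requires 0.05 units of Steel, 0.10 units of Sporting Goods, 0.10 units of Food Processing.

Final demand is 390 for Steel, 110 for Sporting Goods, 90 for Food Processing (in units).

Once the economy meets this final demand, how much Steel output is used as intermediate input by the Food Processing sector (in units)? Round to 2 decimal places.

z_13 = 11.98

I − A =
  [   0.90    -0.05    -0.05]
  [  -0.25     0.60    -0.10]
  [   0.00    -0.30     0.90]
Cofactors of I−A, C_ij = (−1)^(i+j)·(minor ij) (rows/columns in the sector order above):
  C_11 = (0.60)(0.90) − (-0.10)(-0.30) = 0.5100
  C_12 = −[(-0.25)(0.90) − (-0.10)(0.00)] = 0.2250
  C_13 = (-0.25)(-0.30) − (0.60)(0.00) = 0.0750
  C_21 = −[(-0.05)(0.90) − (-0.05)(-0.30)] = 0.0600
  C_22 = (0.90)(0.90) − (-0.05)(0.00) = 0.8100
  C_23 = −[(0.90)(-0.30) − (-0.05)(0.00)] = 0.2700
  C_31 = (-0.05)(-0.10) − (-0.05)(0.60) = 0.0350
  C_32 = −[(0.90)(-0.10) − (-0.05)(-0.25)] = 0.1025
  C_33 = (0.90)(0.60) − (-0.05)(-0.25) = 0.5275
det(I−A) = Σ_j (I−A)_1j·C_1j = (0.90)(0.5100) + (-0.05)(0.2250) + (-0.05)(0.0750) = 0.4440
adj(I−A) = Cᵀ =
  [ 0.5100   0.0600   0.0350]
  [ 0.2250   0.8100   0.1025]
  [ 0.0750   0.2700   0.5275]
(I − A)⁻¹ = adj(I−A) / det(I−A) ≈
  [   1.1486     0.1351     0.0788]
  [   0.5068     1.8243     0.2309]
  [   0.1689     0.6081     1.1881]
First solve x = (I − A)⁻¹ d = adj(I−A)·d / det(I−A); in particular x_3 = (0.0750·390 + 0.2700·110 + 0.5275·90) / 0.4440 = 106.425 / 0.4440 ≈ 239.6959.
Intermediate flow from 1 to 3: z_13 = a_13 · x_3 = 0.05 × 106.425 / 0.4440 = 5.32125 / 0.4440 ≈ 11.98.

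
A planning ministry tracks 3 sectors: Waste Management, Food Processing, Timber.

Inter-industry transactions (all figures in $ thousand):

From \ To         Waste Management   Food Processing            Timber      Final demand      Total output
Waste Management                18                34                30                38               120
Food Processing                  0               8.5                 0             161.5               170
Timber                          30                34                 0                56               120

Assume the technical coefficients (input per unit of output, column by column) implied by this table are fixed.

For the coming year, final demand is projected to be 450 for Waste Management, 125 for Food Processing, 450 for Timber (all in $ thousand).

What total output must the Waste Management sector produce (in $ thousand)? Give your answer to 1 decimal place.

x_W = 756.1

Technical coefficients a_ij = z_ij / X_j:
  a_WW = 18/120 = 0.15, a_FW = 0/120 = 0.00, a_TW = 30/120 = 0.25
  a_WF = 34/170 = 0.20, a_FF = 8.5/170 = 0.05, a_TF = 34/170 = 0.20
  a_WT = 30/120 = 0.25, a_FT = 0/120 = 0.00, a_TT = 0/120 = 0.00
I − A =
  [   0.85    -0.20    -0.25]
  [   0.00     0.95     0.00]
  [  -0.25    -0.20     1.00]
Cofactors of I−A, C_ij = (−1)^(i+j)·(minor ij) (rows/columns in the sector order above):
  C_11 = (0.95)(1.00) − (0.00)(-0.20) = 0.9500
  C_12 = −[(0.00)(1.00) − (0.00)(-0.25)] = 0.0000
  C_13 = (0.00)(-0.20) − (0.95)(-0.25) = 0.2375
  C_21 = −[(-0.20)(1.00) − (-0.25)(-0.20)] = 0.2500
  C_22 = (0.85)(1.00) − (-0.25)(-0.25) = 0.7875
  C_23 = −[(0.85)(-0.20) − (-0.20)(-0.25)] = 0.2200
  C_31 = (-0.20)(0.00) − (-0.25)(0.95) = 0.2375
  C_32 = −[(0.85)(0.00) − (-0.25)(0.00)] = 0.0000
  C_33 = (0.85)(0.95) − (-0.20)(0.00) = 0.8075
det(I−A) = Σ_j (I−A)_1j·C_1j = (0.85)(0.9500) + (-0.20)(0.0000) + (-0.25)(0.2375) = 0.748125
adj(I−A) = Cᵀ =
  [ 0.9500   0.2500   0.2375]
  [ 0.0000   0.7875   0.0000]
  [ 0.2375   0.2200   0.8075]
(I − A)⁻¹ = adj(I−A) / det(I−A) ≈
  [   1.2698     0.3342     0.3175]
  [   0.0000     1.0526     0.0000]
  [   0.3175     0.2941     1.0794]
x = (I − A)⁻¹ d = adj(I−A)·d / det(I−A), with det(I−A) = 0.748125:
  x_W = (0.9500·450 + 0.2500·125 + 0.2375·450) / 0.748125 = 565.625 / 0.748125 ≈ 756.1
  x_F = (0.0000·450 + 0.7875·125 + 0.0000·450) / 0.748125 = 98.4375 / 0.748125 ≈ 131.6
  x_T = (0.2375·450 + 0.2200·125 + 0.8075·450) / 0.748125 = 497.75 / 0.748125 ≈ 665.3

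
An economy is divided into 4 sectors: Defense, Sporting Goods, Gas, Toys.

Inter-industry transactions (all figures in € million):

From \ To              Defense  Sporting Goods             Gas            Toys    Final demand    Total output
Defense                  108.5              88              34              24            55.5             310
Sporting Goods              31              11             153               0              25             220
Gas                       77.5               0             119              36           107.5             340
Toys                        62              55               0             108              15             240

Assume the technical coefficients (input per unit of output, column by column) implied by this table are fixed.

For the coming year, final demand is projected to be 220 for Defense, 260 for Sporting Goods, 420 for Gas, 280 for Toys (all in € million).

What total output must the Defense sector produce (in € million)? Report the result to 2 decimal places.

x_D = 1591.34

Technical coefficients a_ij = z_ij / X_j:
  a_DD = 108.5/310 = 0.35, a_SD = 31/310 = 0.10, a_GD = 77.5/310 = 0.25, a_TD = 62/310 = 0.20
  a_DS = 88/220 = 0.40, a_SS = 11/220 = 0.05, a_GS = 0/220 = 0.00, a_TS = 55/220 = 0.25
  a_DG = 34/340 = 0.10, a_SG = 153/340 = 0.45, a_GG = 119/340 = 0.35, a_TG = 0/340 = 0.00
  a_DT = 24/240 = 0.10, a_ST = 0/240 = 0.00, a_GT = 36/240 = 0.15, a_TT = 108/240 = 0.45
I − A =
  [   0.65    -0.40    -0.10    -0.10]
  [  -0.10     0.95    -0.45     0.00]
  [  -0.25     0.00     0.65    -0.15]
  [  -0.20    -0.25     0.00     0.55]
Compute the cofactors C_ij = (−1)^(i+j)·(3×3 minor ij) of I−A; the adjugate is their transpose:
adj(I−A) = Cᵀ =
  [ 0.322750   0.163000   0.162500   0.103000]
  [ 0.111125   0.202625   0.157375   0.063125]
  [ 0.162875   0.097625   0.296125   0.110375]
  [ 0.167875   0.151375   0.130625   0.306625]
det(I−A) = Σ_j (I−A)_1j·C_1j = (0.65)(0.322750) + (-0.40)(0.111125) + (-0.10)(0.162875) + (-0.10)(0.167875) = 0.1322625
(I − A)⁻¹ = adj(I−A) / det(I−A) ≈
  [   2.4402     1.2324     1.2286     0.7788]
  [   0.8402     1.5320     1.1899     0.4773]
  [   1.2315     0.7381     2.2389     0.8345]
  [   1.2693     1.1445     0.9876     2.3183]
x = (I − A)⁻¹ d = adj(I−A)·d / det(I−A), with det(I−A) = 0.1322625:
  x_D = (0.322750·220 + 0.163000·260 + 0.162500·420 + 0.103000·280) / 0.1322625 = 210.475 / 0.1322625 ≈ 1591.34
  x_S = (0.111125·220 + 0.202625·260 + 0.157375·420 + 0.063125·280) / 0.1322625 = 160.9025 / 0.1322625 ≈ 1216.54
  x_G = (0.162875·220 + 0.097625·260 + 0.296125·420 + 0.110375·280) / 0.1322625 = 216.4925 / 0.1322625 ≈ 1636.84
  x_T = (0.167875·220 + 0.151375·260 + 0.130625·420 + 0.306625·280) / 0.1322625 = 217.0075 / 0.1322625 ≈ 1640.73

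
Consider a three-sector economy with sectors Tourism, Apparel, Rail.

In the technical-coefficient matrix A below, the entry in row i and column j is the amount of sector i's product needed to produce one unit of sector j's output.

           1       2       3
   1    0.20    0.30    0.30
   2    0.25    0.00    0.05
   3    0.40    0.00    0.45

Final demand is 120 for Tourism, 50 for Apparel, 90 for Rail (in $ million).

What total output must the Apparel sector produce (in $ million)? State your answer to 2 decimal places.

I − A =
  [   0.80    -0.30    -0.30]
  [  -0.25     1.00    -0.05]
  [  -0.40     0.00     0.55]
Cofactors of I−A, C_ij = (−1)^(i+j)·(minor ij) (rows/columns in the sector order above):
  C_11 = (1.00)(0.55) − (-0.05)(0.00) = 0.5500
  C_12 = −[(-0.25)(0.55) − (-0.05)(-0.40)] = 0.1575
  C_13 = (-0.25)(0.00) − (1.00)(-0.40) = 0.4000
  C_21 = −[(-0.30)(0.55) − (-0.30)(0.00)] = 0.1650
  C_22 = (0.80)(0.55) − (-0.30)(-0.40) = 0.3200
  C_23 = −[(0.80)(0.00) − (-0.30)(-0.40)] = 0.1200
  C_31 = (-0.30)(-0.05) − (-0.30)(1.00) = 0.3150
  C_32 = −[(0.80)(-0.05) − (-0.30)(-0.25)] = 0.1150
  C_33 = (0.80)(1.00) − (-0.30)(-0.25) = 0.7250
det(I−A) = Σ_j (I−A)_1j·C_1j = (0.80)(0.5500) + (-0.30)(0.1575) + (-0.30)(0.4000) = 0.27275
adj(I−A) = Cᵀ =
  [ 0.5500   0.1650   0.3150]
  [ 0.1575   0.3200   0.1150]
  [ 0.4000   0.1200   0.7250]
(I − A)⁻¹ = adj(I−A) / det(I−A) ≈
  [   2.0165     0.6049     1.1549]
  [   0.5775     1.1732     0.4216]
  [   1.4665     0.4400     2.6581]
x = (I − A)⁻¹ d = adj(I−A)·d / det(I−A), with det(I−A) = 0.27275:
  x_1 = (0.5500·120 + 0.1650·50 + 0.3150·90) / 0.27275 = 102.60 / 0.27275 ≈ 376.17
  x_2 = (0.1575·120 + 0.3200·50 + 0.1150·90) / 0.27275 = 45.25 / 0.27275 ≈ 165.90
  x_3 = (0.4000·120 + 0.1200·50 + 0.7250·90) / 0.27275 = 119.25 / 0.27275 ≈ 437.21

x_2 = 165.90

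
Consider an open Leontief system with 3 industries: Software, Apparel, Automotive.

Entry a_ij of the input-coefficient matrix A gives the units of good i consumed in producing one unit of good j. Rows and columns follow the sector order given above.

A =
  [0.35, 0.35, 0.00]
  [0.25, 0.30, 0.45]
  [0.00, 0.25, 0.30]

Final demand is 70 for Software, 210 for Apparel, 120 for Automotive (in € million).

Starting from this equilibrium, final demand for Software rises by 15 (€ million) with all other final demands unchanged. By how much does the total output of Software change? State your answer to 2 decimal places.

I − A =
  [   0.65    -0.35     0.00]
  [  -0.25     0.70    -0.45]
  [   0.00    -0.25     0.70]
Cofactors of I−A, C_ij = (−1)^(i+j)·(minor ij) (rows/columns in the sector order above):
  C_11 = (0.70)(0.70) − (-0.45)(-0.25) = 0.3775
  C_12 = −[(-0.25)(0.70) − (-0.45)(0.00)] = 0.1750
  C_13 = (-0.25)(-0.25) − (0.70)(0.00) = 0.0625
  C_21 = −[(-0.35)(0.70) − (0.00)(-0.25)] = 0.2450
  C_22 = (0.65)(0.70) − (0.00)(0.00) = 0.4550
  C_23 = −[(0.65)(-0.25) − (-0.35)(0.00)] = 0.1625
  C_31 = (-0.35)(-0.45) − (0.00)(0.70) = 0.1575
  C_32 = −[(0.65)(-0.45) − (0.00)(-0.25)] = 0.2925
  C_33 = (0.65)(0.70) − (-0.35)(-0.25) = 0.3675
det(I−A) = Σ_j (I−A)_1j·C_1j = (0.65)(0.3775) + (-0.35)(0.1750) + (0.00)(0.0625) = 0.184125
adj(I−A) = Cᵀ =
  [ 0.3775   0.2450   0.1575]
  [ 0.1750   0.4550   0.2925]
  [ 0.0625   0.1625   0.3675]
(I − A)⁻¹ = adj(I−A) / det(I−A) ≈
  [   2.0502     1.3306     0.8554]
  [   0.9504     2.4711     1.5886]
  [   0.3394     0.8826     1.9959]
Δx = (I − A)⁻¹ Δd with Δd having +15 in the Software component and 0 elsewhere.
So Δx_1 = L_11 · (+15), where L_11 = adj(I−A)_11 / det(I−A) = 0.3775 / 0.184125.
Δx_1 = 0.3775 × (+15) / 0.184125 = 5.6625 / 0.184125 ≈ 30.75.

Δx_1 = 30.75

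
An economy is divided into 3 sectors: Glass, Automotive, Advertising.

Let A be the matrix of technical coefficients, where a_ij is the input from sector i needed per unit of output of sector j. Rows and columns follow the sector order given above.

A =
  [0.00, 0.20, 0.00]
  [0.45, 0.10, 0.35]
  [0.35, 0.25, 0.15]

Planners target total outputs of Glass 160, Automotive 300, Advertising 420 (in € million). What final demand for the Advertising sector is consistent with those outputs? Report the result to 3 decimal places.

I − A =
  [   1.00    -0.20     0.00]
  [  -0.45     0.90    -0.35]
  [  -0.35    -0.25     0.85]
d = (I − A) x:
  d_1 = (+1.00)·160 + (-0.20)·300 + (+0.00)·420 = 100.000
  d_2 = (-0.45)·160 + (+0.90)·300 + (-0.35)·420 = 51.000
  d_3 = (-0.35)·160 + (-0.25)·300 + (+0.85)·420 = 226.000

d_3 = 226.000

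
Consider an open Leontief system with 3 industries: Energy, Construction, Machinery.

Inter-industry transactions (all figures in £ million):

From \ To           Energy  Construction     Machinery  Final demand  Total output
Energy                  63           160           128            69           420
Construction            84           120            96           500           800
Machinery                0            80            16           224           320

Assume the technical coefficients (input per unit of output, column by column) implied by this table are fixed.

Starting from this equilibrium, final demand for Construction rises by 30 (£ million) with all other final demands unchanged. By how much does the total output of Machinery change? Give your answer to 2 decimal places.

Δx_M = 4.15

Technical coefficients a_ij = z_ij / X_j:
  a_EE = 63/420 = 0.15, a_CE = 84/420 = 0.20, a_ME = 0/420 = 0.00
  a_EC = 160/800 = 0.20, a_CC = 120/800 = 0.15, a_MC = 80/800 = 0.10
  a_EM = 128/320 = 0.40, a_CM = 96/320 = 0.30, a_MM = 16/320 = 0.05
I − A =
  [   0.85    -0.20    -0.40]
  [  -0.20     0.85    -0.30]
  [   0.00    -0.10     0.95]
Cofactors of I−A, C_ij = (−1)^(i+j)·(minor ij) (rows/columns in the sector order above):
  C_11 = (0.85)(0.95) − (-0.30)(-0.10) = 0.7775
  C_12 = −[(-0.20)(0.95) − (-0.30)(0.00)] = 0.1900
  C_13 = (-0.20)(-0.10) − (0.85)(0.00) = 0.0200
  C_21 = −[(-0.20)(0.95) − (-0.40)(-0.10)] = 0.2300
  C_22 = (0.85)(0.95) − (-0.40)(0.00) = 0.8075
  C_23 = −[(0.85)(-0.10) − (-0.20)(0.00)] = 0.0850
  C_31 = (-0.20)(-0.30) − (-0.40)(0.85) = 0.4000
  C_32 = −[(0.85)(-0.30) − (-0.40)(-0.20)] = 0.3350
  C_33 = (0.85)(0.85) − (-0.20)(-0.20) = 0.6825
det(I−A) = Σ_j (I−A)_1j·C_1j = (0.85)(0.7775) + (-0.20)(0.1900) + (-0.40)(0.0200) = 0.614875
adj(I−A) = Cᵀ =
  [ 0.7775   0.2300   0.4000]
  [ 0.1900   0.8075   0.3350]
  [ 0.0200   0.0850   0.6825]
(I − A)⁻¹ = adj(I−A) / det(I−A) ≈
  [   1.2645     0.3741     0.6505]
  [   0.3090     1.3133     0.5448]
  [   0.0325     0.1382     1.1100]
Δx = (I − A)⁻¹ Δd with Δd having +30 in the Construction component and 0 elsewhere.
So Δx_M = L_MC · (+30), where L_MC = adj(I−A)_MC / det(I−A) = 0.0850 / 0.614875.
Δx_M = 0.0850 × (+30) / 0.614875 = 2.55 / 0.614875 ≈ 4.15.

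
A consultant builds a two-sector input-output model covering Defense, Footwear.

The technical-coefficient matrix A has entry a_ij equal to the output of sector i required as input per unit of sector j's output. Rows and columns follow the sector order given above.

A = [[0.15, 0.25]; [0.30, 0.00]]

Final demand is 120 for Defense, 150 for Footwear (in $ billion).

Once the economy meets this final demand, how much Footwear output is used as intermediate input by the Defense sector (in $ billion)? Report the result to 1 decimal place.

z_FD = 61.0

I − A =
  [   0.85    -0.25]
  [  -0.30     1.00]
det(I−A) = (0.85)(1.00) − (-0.25)(-0.30) = 0.7750
adj(I−A) = [[1.00, 0.25], [0.30, 0.85]]
(I − A)⁻¹ = adj(I−A) / det(I−A) ≈
  [   1.2903     0.3226]
  [   0.3871     1.0968]
First solve x = (I − A)⁻¹ d = adj(I−A)·d / det(I−A); in particular x_D = (1.00·120 + 0.25·150) / 0.7750 = 157.50 / 0.7750 ≈ 203.226.
Intermediate flow from F to D: z_FD = a_FD · x_D = 0.30 × 157.50 / 0.7750 = 47.25 / 0.7750 ≈ 61.0.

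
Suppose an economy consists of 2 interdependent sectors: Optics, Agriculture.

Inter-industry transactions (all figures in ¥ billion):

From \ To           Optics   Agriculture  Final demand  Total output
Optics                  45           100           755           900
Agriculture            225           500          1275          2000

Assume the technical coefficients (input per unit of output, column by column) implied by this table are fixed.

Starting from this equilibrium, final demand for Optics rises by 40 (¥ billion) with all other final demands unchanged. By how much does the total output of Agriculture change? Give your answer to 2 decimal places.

Δx_2 = 14.29

Technical coefficients a_ij = z_ij / X_j:
  a_11 = 45/900 = 0.05, a_21 = 225/900 = 0.25
  a_12 = 100/2000 = 0.05, a_22 = 500/2000 = 0.25
I − A =
  [   0.95    -0.05]
  [  -0.25     0.75]
det(I−A) = (0.95)(0.75) − (-0.05)(-0.25) = 0.7000
adj(I−A) = [[0.75, 0.05], [0.25, 0.95]]
(I − A)⁻¹ = adj(I−A) / det(I−A) ≈
  [   1.0714     0.0714]
  [   0.3571     1.3571]
Δx = (I − A)⁻¹ Δd with Δd having +40 in the Optics component and 0 elsewhere.
So Δx_2 = L_21 · (+40), where L_21 = adj(I−A)_21 / det(I−A) = 0.25 / 0.7000.
Δx_2 = 0.25 × (+40) / 0.7000 = 10.00 / 0.7000 ≈ 14.29.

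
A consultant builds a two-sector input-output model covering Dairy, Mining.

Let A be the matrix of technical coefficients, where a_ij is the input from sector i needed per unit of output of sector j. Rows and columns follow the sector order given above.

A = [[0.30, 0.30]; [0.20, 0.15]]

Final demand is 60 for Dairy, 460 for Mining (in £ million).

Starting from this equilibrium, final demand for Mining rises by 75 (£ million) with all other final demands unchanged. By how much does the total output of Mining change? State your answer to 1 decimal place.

I − A =
  [   0.70    -0.30]
  [  -0.20     0.85]
det(I−A) = (0.70)(0.85) − (-0.30)(-0.20) = 0.5350
adj(I−A) = [[0.85, 0.30], [0.20, 0.70]]
(I − A)⁻¹ = adj(I−A) / det(I−A) ≈
  [   1.5888     0.5607]
  [   0.3738     1.3084]
Δx = (I − A)⁻¹ Δd with Δd having +75 in the Mining component and 0 elsewhere.
So Δx_M = L_MM · (+75), where L_MM = adj(I−A)_MM / det(I−A) = 0.70 / 0.5350.
Δx_M = 0.70 × (+75) / 0.5350 = 52.50 / 0.5350 ≈ 98.1.

Δx_M = 98.1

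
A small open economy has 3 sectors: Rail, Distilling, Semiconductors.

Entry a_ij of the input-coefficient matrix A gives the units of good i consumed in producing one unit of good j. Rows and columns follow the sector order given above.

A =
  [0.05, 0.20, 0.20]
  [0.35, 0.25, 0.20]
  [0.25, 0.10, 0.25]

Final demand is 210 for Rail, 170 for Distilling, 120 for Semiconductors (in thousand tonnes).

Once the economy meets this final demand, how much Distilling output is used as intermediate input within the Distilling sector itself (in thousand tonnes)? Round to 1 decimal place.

I − A =
  [   0.95    -0.20    -0.20]
  [  -0.35     0.75    -0.20]
  [  -0.25    -0.10     0.75]
Cofactors of I−A, C_ij = (−1)^(i+j)·(minor ij) (rows/columns in the sector order above):
  C_11 = (0.75)(0.75) − (-0.20)(-0.10) = 0.5425
  C_12 = −[(-0.35)(0.75) − (-0.20)(-0.25)] = 0.3125
  C_13 = (-0.35)(-0.10) − (0.75)(-0.25) = 0.2225
  C_21 = −[(-0.20)(0.75) − (-0.20)(-0.10)] = 0.1700
  C_22 = (0.95)(0.75) − (-0.20)(-0.25) = 0.6625
  C_23 = −[(0.95)(-0.10) − (-0.20)(-0.25)] = 0.1450
  C_31 = (-0.20)(-0.20) − (-0.20)(0.75) = 0.1900
  C_32 = −[(0.95)(-0.20) − (-0.20)(-0.35)] = 0.2600
  C_33 = (0.95)(0.75) − (-0.20)(-0.35) = 0.6425
det(I−A) = Σ_j (I−A)_1j·C_1j = (0.95)(0.5425) + (-0.20)(0.3125) + (-0.20)(0.2225) = 0.408375
adj(I−A) = Cᵀ =
  [ 0.5425   0.1700   0.1900]
  [ 0.3125   0.6625   0.2600]
  [ 0.2225   0.1450   0.6425]
(I − A)⁻¹ = adj(I−A) / det(I−A) ≈
  [   1.3284     0.4163     0.4653]
  [   0.7652     1.6223     0.6367]
  [   0.5448     0.3551     1.5733]
First solve x = (I − A)⁻¹ d = adj(I−A)·d / det(I−A); in particular x_D = (0.3125·210 + 0.6625·170 + 0.2600·120) / 0.408375 = 209.45 / 0.408375 ≈ 512.886.
Intermediate flow from D to D: z_DD = a_DD · x_D = 0.25 × 209.45 / 0.408375 = 52.3625 / 0.408375 ≈ 128.2.

z_DD = 128.2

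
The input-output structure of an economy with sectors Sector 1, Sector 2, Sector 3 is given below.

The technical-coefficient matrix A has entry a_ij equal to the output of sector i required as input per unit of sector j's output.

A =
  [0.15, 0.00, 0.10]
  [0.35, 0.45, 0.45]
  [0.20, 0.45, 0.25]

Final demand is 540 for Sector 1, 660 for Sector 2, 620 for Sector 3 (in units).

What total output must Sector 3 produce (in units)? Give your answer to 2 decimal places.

I − A =
  [   0.85     0.00    -0.10]
  [  -0.35     0.55    -0.45]
  [  -0.20    -0.45     0.75]
Cofactors of I−A, C_ij = (−1)^(i+j)·(minor ij) (rows/columns in the sector order above):
  C_11 = (0.55)(0.75) − (-0.45)(-0.45) = 0.2100
  C_12 = −[(-0.35)(0.75) − (-0.45)(-0.20)] = 0.3525
  C_13 = (-0.35)(-0.45) − (0.55)(-0.20) = 0.2675
  C_21 = −[(0.00)(0.75) − (-0.10)(-0.45)] = 0.0450
  C_22 = (0.85)(0.75) − (-0.10)(-0.20) = 0.6175
  C_23 = −[(0.85)(-0.45) − (0.00)(-0.20)] = 0.3825
  C_31 = (0.00)(-0.45) − (-0.10)(0.55) = 0.0550
  C_32 = −[(0.85)(-0.45) − (-0.10)(-0.35)] = 0.4175
  C_33 = (0.85)(0.55) − (0.00)(-0.35) = 0.4675
det(I−A) = Σ_j (I−A)_1j·C_1j = (0.85)(0.2100) + (0.00)(0.3525) + (-0.10)(0.2675) = 0.15175
adj(I−A) = Cᵀ =
  [ 0.2100   0.0450   0.0550]
  [ 0.3525   0.6175   0.4175]
  [ 0.2675   0.3825   0.4675]
(I − A)⁻¹ = adj(I−A) / det(I−A) ≈
  [   1.3839     0.2965     0.3624]
  [   2.3229     4.0692     2.7512]
  [   1.7628     2.5206     3.0807]
x = (I − A)⁻¹ d = adj(I−A)·d / det(I−A), with det(I−A) = 0.15175:
  x_1 = (0.2100·540 + 0.0450·660 + 0.0550·620) / 0.15175 = 177.20 / 0.15175 ≈ 1167.71
  x_2 = (0.3525·540 + 0.6175·660 + 0.4175·620) / 0.15175 = 856.75 / 0.15175 ≈ 5645.80
  x_3 = (0.2675·540 + 0.3825·660 + 0.4675·620) / 0.15175 = 686.75 / 0.15175 ≈ 4525.54

x_3 = 4525.54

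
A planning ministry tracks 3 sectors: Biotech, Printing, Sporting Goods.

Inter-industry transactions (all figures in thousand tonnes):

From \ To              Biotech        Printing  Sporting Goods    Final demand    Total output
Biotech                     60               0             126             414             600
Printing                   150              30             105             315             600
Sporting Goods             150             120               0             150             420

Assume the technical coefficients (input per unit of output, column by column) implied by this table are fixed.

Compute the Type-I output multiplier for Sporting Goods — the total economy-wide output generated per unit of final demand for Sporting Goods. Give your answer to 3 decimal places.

Technical coefficients a_ij = z_ij / X_j:
  a_BB = 60/600 = 0.10, a_PB = 150/600 = 0.25, a_SB = 150/600 = 0.25
  a_BP = 0/600 = 0.00, a_PP = 30/600 = 0.05, a_SP = 120/600 = 0.20
  a_BS = 126/420 = 0.30, a_PS = 105/420 = 0.25, a_SS = 0/420 = 0.00
I − A =
  [   0.90     0.00    -0.30]
  [  -0.25     0.95    -0.25]
  [  -0.25    -0.20     1.00]
Cofactors of I−A, C_ij = (−1)^(i+j)·(minor ij) (rows/columns in the sector order above):
  C_11 = (0.95)(1.00) − (-0.25)(-0.20) = 0.9000
  C_12 = −[(-0.25)(1.00) − (-0.25)(-0.25)] = 0.3125
  C_13 = (-0.25)(-0.20) − (0.95)(-0.25) = 0.2875
  C_21 = −[(0.00)(1.00) − (-0.30)(-0.20)] = 0.0600
  C_22 = (0.90)(1.00) − (-0.30)(-0.25) = 0.8250
  C_23 = −[(0.90)(-0.20) − (0.00)(-0.25)] = 0.1800
  C_31 = (0.00)(-0.25) − (-0.30)(0.95) = 0.2850
  C_32 = −[(0.90)(-0.25) − (-0.30)(-0.25)] = 0.3000
  C_33 = (0.90)(0.95) − (0.00)(-0.25) = 0.8550
det(I−A) = Σ_j (I−A)_1j·C_1j = (0.90)(0.9000) + (0.00)(0.3125) + (-0.30)(0.2875) = 0.72375
adj(I−A) = Cᵀ =
  [ 0.9000   0.0600   0.2850]
  [ 0.3125   0.8250   0.3000]
  [ 0.2875   0.1800   0.8550]
(I − A)⁻¹ = adj(I−A) / det(I−A) ≈
  [   1.2435     0.0829     0.3938]
  [   0.4318     1.1399     0.4145]
  [   0.3972     0.2487     1.1813]
The output multiplier for sector j is the column-j sum of the Leontief inverse (I − A)⁻¹ = adj(I−A) / det(I−A).
Column S of adj(I−A): (0.2850, 0.3000, 0.8550); det(I−A) = 0.72375.
m_S = (0.2850 + 0.3000 + 0.8550) / 0.72375 = 1.44 / 0.72375 ≈ 1.990.

m_S = 1.990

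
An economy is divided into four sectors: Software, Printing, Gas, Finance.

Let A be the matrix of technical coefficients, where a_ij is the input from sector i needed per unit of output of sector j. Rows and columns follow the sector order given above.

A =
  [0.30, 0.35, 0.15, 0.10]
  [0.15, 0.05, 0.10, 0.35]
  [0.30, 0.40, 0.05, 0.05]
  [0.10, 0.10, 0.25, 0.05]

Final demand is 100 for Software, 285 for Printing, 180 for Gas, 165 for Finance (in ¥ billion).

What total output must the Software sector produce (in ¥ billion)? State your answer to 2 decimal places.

x_S = 709.33

I − A =
  [   0.70    -0.35    -0.15    -0.10]
  [  -0.15     0.95    -0.10    -0.35]
  [  -0.30    -0.40     0.95    -0.05]
  [  -0.10    -0.10    -0.25     0.95]
Compute the cofactors C_ij = (−1)^(i+j)·(3×3 minor ij) of I−A; the adjugate is their transpose:
adj(I−A) = Cᵀ =
  [ 0.738750   0.388750   0.218750   0.232500]
  [ 0.222000   0.562500   0.157125   0.238875]
  [ 0.336750   0.370000   0.534125   0.199875]
  [ 0.189750   0.197500   0.180125   0.491625]
det(I−A) = Σ_j (I−A)_1j·C_1j = (0.70)(0.738750) + (-0.35)(0.222000) + (-0.15)(0.336750) + (-0.10)(0.189750) = 0.3699375
(I − A)⁻¹ = adj(I−A) / det(I−A) ≈
  [   1.9970     1.0509     0.5913     0.6285]
  [   0.6001     1.5205     0.4247     0.6457]
  [   0.9103     1.0002     1.4438     0.5403]
  [   0.5129     0.5339     0.4869     1.3289]
x = (I − A)⁻¹ d = adj(I−A)·d / det(I−A), with det(I−A) = 0.3699375:
  x_S = (0.738750·100 + 0.388750·285 + 0.218750·180 + 0.232500·165) / 0.3699375 = 262.40625 / 0.3699375 ≈ 709.33
  x_P = (0.222000·100 + 0.562500·285 + 0.157125·180 + 0.238875·165) / 0.3699375 = 250.209375 / 0.3699375 ≈ 676.36
  x_G = (0.336750·100 + 0.370000·285 + 0.534125·180 + 0.199875·165) / 0.3699375 = 268.246875 / 0.3699375 ≈ 725.11
  x_F = (0.189750·100 + 0.197500·285 + 0.180125·180 + 0.491625·165) / 0.3699375 = 188.803125 / 0.3699375 ≈ 510.36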